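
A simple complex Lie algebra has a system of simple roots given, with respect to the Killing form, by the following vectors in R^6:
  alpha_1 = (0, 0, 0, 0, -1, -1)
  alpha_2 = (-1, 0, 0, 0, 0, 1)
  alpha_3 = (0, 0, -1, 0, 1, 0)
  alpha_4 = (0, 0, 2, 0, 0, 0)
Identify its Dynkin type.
Compute the Cartan integers a_ij = 2(alpha_i, alpha_j)/(alpha_j, alpha_j); the resulting 4x4 Cartan matrix is
[[2, -1, -1, 0], [-1, 2, 0, 0], [-1, 0, 2, -1], [0, 0, -2, 2]].
The roots have two lengths (squared-length ratio 2:1); the short ones are alpha_{1,2,3}. The associated Dynkin diagram is a chain of 4 nodes with a double edge at one end; the terminal node there is the unique long simple root (C_4), so the type is C_4 (the algebra sp(8)).

type C_4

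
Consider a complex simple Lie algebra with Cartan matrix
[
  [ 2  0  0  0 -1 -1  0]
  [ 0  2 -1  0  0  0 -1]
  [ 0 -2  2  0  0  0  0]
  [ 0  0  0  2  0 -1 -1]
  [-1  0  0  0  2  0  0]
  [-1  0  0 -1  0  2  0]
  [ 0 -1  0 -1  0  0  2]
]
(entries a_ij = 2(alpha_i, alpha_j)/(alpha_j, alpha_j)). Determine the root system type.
type C_7

The matrix has rank 7 with 2's on the diagonal. Reading the off-diagonal entries as Dynkin edges (a single edge where a_ij = a_ji = -1; a double or triple edge where a_ij * a_ji = 2 or 3), the diagram is a chain of 7 nodes with a double edge at one end; the terminal node there is the unique long simple root (C_7). One simple-root ordering that puts it in standard form is (alpha_5, alpha_1, alpha_6, alpha_4, alpha_7, alpha_2, alpha_3). So the algebra is type C_7, i.e. sp(14).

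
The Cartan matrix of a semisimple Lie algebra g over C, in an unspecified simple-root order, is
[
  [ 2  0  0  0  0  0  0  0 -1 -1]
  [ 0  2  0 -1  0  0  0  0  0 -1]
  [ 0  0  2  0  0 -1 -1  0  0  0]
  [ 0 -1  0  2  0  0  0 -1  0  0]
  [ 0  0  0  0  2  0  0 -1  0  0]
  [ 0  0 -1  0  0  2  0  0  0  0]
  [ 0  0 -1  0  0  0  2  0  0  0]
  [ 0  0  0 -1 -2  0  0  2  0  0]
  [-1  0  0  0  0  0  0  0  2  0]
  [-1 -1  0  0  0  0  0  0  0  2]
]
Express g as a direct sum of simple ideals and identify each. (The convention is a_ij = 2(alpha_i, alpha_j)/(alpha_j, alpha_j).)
A_3 (sl(4)) + B_7 (so(15))

The diagram associated to this matrix has two connected components: the simple roots {alpha_3, alpha_6, alpha_7} form a chain of 3 nodes with single edges (A_3), and {alpha_1, alpha_2, alpha_4, alpha_5, alpha_8, alpha_9, alpha_10} form a chain of 7 nodes with a double edge at one end; the terminal node there is the unique short simple root (B_7). A semisimple Lie algebra decomposes uniquely as the direct sum of simple ideals, one per connected component of its Dynkin diagram, so g ≅ A_3 ⊕ B_7 (dimension 15 + 105 = 120).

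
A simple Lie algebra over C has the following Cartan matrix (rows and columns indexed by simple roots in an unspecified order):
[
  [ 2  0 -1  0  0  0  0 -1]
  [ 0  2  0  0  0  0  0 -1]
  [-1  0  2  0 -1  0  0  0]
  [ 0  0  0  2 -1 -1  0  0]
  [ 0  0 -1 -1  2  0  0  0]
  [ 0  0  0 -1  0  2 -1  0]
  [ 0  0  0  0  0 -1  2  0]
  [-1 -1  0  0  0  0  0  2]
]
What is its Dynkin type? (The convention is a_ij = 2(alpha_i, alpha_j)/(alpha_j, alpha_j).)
A_8

The matrix has rank 8 with 2's on the diagonal. Reading the off-diagonal entries as Dynkin edges (a single edge where a_ij = a_ji = -1; a double or triple edge where a_ij * a_ji = 2 or 3), the diagram is a chain of 8 nodes with single edges (A_8). One simple-root ordering that puts it in standard form is (alpha_7, alpha_6, alpha_4, alpha_5, alpha_3, alpha_1, alpha_8, alpha_2). So the algebra is type A_8, i.e. sl(9).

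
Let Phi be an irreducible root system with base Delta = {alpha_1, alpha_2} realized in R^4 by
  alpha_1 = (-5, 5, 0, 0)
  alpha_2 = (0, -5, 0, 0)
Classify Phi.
B2

Compute the Cartan integers a_ij = 2(alpha_i, alpha_j)/(alpha_j, alpha_j); the resulting 2x2 Cartan matrix is
[[2, -2], [-1, 2]].
The roots have two lengths (squared-length ratio 2:1); the short ones are alpha_{2}. The associated Dynkin diagram is a chain of 2 nodes with a double edge at one end; the terminal node there is the unique short simple root (B_2), so the type is B_2 (the algebra so(5)).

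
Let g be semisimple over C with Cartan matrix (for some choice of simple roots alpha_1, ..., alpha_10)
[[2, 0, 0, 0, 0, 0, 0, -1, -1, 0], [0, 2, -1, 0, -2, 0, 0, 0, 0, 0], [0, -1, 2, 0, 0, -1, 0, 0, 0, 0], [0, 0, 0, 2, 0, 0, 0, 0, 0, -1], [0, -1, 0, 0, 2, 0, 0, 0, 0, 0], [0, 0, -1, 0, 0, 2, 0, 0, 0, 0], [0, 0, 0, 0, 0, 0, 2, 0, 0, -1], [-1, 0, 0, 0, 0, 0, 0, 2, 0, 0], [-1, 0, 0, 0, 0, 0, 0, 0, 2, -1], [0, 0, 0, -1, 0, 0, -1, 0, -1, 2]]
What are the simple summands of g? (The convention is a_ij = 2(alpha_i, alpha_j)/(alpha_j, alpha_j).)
type B_4 ⊕ type D_6

The diagram associated to this matrix has two connected components: the simple roots {alpha_2, alpha_3, alpha_5, alpha_6} form a chain of 4 nodes with a double edge at one end; the terminal node there is the unique short simple root (B_4), and {alpha_1, alpha_4, alpha_7, alpha_8, alpha_9, alpha_10} form a chain of 4 nodes with a fork of two nodes at one end (D_6). A semisimple Lie algebra decomposes uniquely as the direct sum of simple ideals, one per connected component of its Dynkin diagram, so g ≅ B_4 ⊕ D_6 (dimension 36 + 66 = 102).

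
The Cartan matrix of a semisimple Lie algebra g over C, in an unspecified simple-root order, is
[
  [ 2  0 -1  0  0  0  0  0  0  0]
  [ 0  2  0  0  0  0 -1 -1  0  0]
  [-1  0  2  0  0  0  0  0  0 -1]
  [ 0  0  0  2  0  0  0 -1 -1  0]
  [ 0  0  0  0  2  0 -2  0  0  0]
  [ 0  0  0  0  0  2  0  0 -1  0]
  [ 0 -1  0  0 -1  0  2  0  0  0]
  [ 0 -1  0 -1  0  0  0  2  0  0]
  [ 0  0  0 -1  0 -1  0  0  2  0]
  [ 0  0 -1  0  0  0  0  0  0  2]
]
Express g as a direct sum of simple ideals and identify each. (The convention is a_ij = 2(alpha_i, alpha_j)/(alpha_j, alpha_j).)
The diagram associated to this matrix has two connected components: the simple roots {alpha_1, alpha_3, alpha_10} form a chain of 3 nodes with single edges (A_3), and {alpha_2, alpha_4, alpha_5, alpha_6, alpha_7, alpha_8, alpha_9} form a chain of 7 nodes with a double edge at one end; the terminal node there is the unique long simple root (C_7). A semisimple Lie algebra decomposes uniquely as the direct sum of simple ideals, one per connected component of its Dynkin diagram, so g ≅ A_3 ⊕ C_7 (dimension 15 + 105 = 120).

A3 + C7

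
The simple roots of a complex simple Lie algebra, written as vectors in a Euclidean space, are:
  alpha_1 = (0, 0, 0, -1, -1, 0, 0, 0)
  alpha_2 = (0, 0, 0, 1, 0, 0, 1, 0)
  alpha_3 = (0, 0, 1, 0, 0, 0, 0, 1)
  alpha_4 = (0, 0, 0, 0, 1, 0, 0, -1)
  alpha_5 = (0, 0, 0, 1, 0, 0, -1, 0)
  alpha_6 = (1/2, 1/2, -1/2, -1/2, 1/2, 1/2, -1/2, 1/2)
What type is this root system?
E_6

Compute the Cartan integers a_ij = 2(alpha_i, alpha_j)/(alpha_j, alpha_j); the resulting 6x6 Cartan matrix is
[[2, -1, 0, -1, -1, 0], [-1, 2, 0, 0, 0, -1], [0, 0, 2, -1, 0, 0], [-1, 0, -1, 2, 0, 0], [-1, 0, 0, 0, 2, 0], [0, -1, 0, 0, 0, 2]].
All simple roots have the same length, so the diagram is simply laced. The associated Dynkin diagram is a chain of 5 nodes with one extra node attached to the third node from one end (E_6), so the type is E_6.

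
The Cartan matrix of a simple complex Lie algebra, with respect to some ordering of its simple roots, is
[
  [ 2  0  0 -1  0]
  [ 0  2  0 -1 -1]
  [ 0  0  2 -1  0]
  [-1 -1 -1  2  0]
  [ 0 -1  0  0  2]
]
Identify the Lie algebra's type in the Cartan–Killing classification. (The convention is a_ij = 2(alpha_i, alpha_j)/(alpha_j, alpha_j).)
The matrix has rank 5 with 2's on the diagonal. Reading the off-diagonal entries as Dynkin edges (a single edge where a_ij = a_ji = -1; a double or triple edge where a_ij * a_ji = 2 or 3), the diagram is a chain of 3 nodes with a fork of two nodes at one end (D_5). One simple-root ordering that puts it in standard form is (alpha_5, alpha_2, alpha_4, alpha_3, alpha_1). So the algebra is type D_5, i.e. so(10).

D5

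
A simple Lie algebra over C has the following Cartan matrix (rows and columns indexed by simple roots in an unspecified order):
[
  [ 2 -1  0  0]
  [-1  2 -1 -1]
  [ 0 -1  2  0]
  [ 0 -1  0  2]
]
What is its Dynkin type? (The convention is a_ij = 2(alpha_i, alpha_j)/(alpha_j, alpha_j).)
The matrix has rank 4 with 2's on the diagonal. Reading the off-diagonal entries as Dynkin edges (a single edge where a_ij = a_ji = -1; a double or triple edge where a_ij * a_ji = 2 or 3), the diagram is a chain of 2 nodes with a fork of two nodes at one end (D_4). One simple-root ordering that puts it in standard form is (alpha_3, alpha_2, alpha_4, alpha_1). So the algebra is type D_4, i.e. so(8).

D_4 (so(8))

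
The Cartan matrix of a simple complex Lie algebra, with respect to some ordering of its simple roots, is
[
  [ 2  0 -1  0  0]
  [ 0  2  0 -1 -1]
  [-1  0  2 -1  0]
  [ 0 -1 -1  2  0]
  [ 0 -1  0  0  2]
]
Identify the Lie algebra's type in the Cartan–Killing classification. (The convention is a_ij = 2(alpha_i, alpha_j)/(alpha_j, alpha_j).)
The matrix has rank 5 with 2's on the diagonal. Reading the off-diagonal entries as Dynkin edges (a single edge where a_ij = a_ji = -1; a double or triple edge where a_ij * a_ji = 2 or 3), the diagram is a chain of 5 nodes with single edges (A_5). One simple-root ordering that puts it in standard form is (alpha_1, alpha_3, alpha_4, alpha_2, alpha_5). So the algebra is type A_5, i.e. sl(6).

type A_5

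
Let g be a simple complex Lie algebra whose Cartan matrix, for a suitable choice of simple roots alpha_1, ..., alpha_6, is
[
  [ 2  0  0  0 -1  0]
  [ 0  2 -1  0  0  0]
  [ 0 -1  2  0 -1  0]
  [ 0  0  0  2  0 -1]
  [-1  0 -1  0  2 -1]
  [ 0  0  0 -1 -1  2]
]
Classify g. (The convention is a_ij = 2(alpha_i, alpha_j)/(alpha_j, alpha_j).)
The matrix has rank 6 with 2's on the diagonal. Reading the off-diagonal entries as Dynkin edges (a single edge where a_ij = a_ji = -1; a double or triple edge where a_ij * a_ji = 2 or 3), the diagram is a chain of 5 nodes with one extra node attached to the third node from one end (E_6). One simple-root ordering that puts it in standard form is (alpha_4, alpha_1, alpha_6, alpha_5, alpha_3, alpha_2). So the algebra is type E_6.

type E_6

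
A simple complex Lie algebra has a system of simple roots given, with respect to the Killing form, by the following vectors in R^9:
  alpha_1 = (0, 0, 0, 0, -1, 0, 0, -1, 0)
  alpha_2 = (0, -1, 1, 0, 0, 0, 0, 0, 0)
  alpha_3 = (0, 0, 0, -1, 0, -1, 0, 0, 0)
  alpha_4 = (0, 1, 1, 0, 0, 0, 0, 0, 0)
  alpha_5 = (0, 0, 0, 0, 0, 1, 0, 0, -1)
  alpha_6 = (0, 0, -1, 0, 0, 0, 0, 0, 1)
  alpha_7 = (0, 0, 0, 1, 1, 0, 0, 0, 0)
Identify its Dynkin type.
Compute the Cartan integers a_ij = 2(alpha_i, alpha_j)/(alpha_j, alpha_j); the resulting 7x7 Cartan matrix is
[[2, 0, 0, 0, 0, 0, -1], [0, 2, 0, 0, 0, -1, 0], [0, 0, 2, 0, -1, 0, -1], [0, 0, 0, 2, 0, -1, 0], [0, 0, -1, 0, 2, -1, 0], [0, -1, 0, -1, -1, 2, 0], [-1, 0, -1, 0, 0, 0, 2]].
All simple roots have the same length, so the diagram is simply laced. The associated Dynkin diagram is a chain of 5 nodes with a fork of two nodes at one end (D_7), so the type is D_7 (the algebra so(14)).

D_7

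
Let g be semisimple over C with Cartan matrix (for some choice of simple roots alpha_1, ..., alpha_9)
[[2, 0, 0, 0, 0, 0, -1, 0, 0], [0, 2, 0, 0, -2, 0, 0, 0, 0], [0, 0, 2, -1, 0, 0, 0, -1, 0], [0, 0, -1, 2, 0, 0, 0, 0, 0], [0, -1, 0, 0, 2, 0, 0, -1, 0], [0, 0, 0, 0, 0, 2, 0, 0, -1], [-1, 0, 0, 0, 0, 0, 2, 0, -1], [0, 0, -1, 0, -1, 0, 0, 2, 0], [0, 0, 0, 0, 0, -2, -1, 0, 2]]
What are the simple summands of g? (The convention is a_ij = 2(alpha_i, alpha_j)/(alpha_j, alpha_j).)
B4 ⊕ C5

The diagram associated to this matrix has two connected components: the simple roots {alpha_1, alpha_6, alpha_7, alpha_9} form a chain of 4 nodes with a double edge at one end; the terminal node there is the unique short simple root (B_4), and {alpha_2, alpha_3, alpha_4, alpha_5, alpha_8} form a chain of 5 nodes with a double edge at one end; the terminal node there is the unique long simple root (C_5). A semisimple Lie algebra decomposes uniquely as the direct sum of simple ideals, one per connected component of its Dynkin diagram, so g ≅ B_4 ⊕ C_5 (dimension 36 + 55 = 91).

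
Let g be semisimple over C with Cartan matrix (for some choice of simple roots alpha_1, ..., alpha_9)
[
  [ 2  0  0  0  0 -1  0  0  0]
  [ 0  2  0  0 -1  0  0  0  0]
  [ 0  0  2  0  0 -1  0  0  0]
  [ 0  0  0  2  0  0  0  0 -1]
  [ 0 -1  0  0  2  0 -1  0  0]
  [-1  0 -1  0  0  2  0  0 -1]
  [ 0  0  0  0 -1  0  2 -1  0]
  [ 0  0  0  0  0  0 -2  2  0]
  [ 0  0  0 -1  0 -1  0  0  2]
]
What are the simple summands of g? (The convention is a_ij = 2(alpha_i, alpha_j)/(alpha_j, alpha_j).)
The diagram associated to this matrix has two connected components: the simple roots {alpha_2, alpha_5, alpha_7, alpha_8} form a chain of 4 nodes with a double edge at one end; the terminal node there is the unique long simple root (C_4), and {alpha_1, alpha_3, alpha_4, alpha_6, alpha_9} form a chain of 3 nodes with a fork of two nodes at one end (D_5). A semisimple Lie algebra decomposes uniquely as the direct sum of simple ideals, one per connected component of its Dynkin diagram, so g ≅ C_4 ⊕ D_5 (dimension 36 + 45 = 81).

C_4 ⊕ D_5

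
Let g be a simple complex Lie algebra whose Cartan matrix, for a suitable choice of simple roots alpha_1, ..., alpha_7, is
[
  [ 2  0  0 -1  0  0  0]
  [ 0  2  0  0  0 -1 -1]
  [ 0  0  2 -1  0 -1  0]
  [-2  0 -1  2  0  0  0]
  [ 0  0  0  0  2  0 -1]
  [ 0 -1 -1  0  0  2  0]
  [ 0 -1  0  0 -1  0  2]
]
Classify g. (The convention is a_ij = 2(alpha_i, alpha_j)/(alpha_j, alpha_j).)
The matrix has rank 7 with 2's on the diagonal. Reading the off-diagonal entries as Dynkin edges (a single edge where a_ij = a_ji = -1; a double or triple edge where a_ij * a_ji = 2 or 3), the diagram is a chain of 7 nodes with a double edge at one end; the terminal node there is the unique short simple root (B_7). One simple-root ordering that puts it in standard form is (alpha_5, alpha_7, alpha_2, alpha_6, alpha_3, alpha_4, alpha_1). So the algebra is type B_7, i.e. so(15).

type B_7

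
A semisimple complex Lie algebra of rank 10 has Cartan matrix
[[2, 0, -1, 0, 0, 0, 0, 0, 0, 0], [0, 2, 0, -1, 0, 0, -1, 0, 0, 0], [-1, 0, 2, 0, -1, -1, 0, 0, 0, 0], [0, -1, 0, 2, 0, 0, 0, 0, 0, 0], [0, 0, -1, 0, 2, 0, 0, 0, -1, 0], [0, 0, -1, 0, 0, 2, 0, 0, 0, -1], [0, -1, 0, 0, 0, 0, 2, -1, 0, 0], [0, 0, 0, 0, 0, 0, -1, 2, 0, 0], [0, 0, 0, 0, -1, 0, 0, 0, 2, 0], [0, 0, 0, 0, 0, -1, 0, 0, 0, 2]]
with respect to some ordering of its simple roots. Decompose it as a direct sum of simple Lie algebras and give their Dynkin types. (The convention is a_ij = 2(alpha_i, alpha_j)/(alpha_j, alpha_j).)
The diagram associated to this matrix has two connected components: the simple roots {alpha_2, alpha_4, alpha_7, alpha_8} form a chain of 4 nodes with single edges (A_4), and {alpha_1, alpha_3, alpha_5, alpha_6, alpha_9, alpha_10} form a chain of 5 nodes with one extra node attached to the third node from one end (E_6). A semisimple Lie algebra decomposes uniquely as the direct sum of simple ideals, one per connected component of its Dynkin diagram, so g ≅ A_4 ⊕ E_6 (dimension 24 + 78 = 102).

A_4 + E_6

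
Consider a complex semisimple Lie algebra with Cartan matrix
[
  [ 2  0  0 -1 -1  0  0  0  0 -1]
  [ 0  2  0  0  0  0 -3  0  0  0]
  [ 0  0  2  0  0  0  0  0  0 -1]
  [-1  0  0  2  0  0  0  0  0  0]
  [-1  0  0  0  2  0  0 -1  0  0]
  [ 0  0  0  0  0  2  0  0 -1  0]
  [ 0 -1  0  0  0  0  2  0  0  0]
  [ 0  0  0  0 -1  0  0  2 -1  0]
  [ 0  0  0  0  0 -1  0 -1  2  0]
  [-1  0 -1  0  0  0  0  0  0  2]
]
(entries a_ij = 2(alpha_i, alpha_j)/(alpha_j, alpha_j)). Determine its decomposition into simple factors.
E_8 + G_2

The diagram associated to this matrix has two connected components: the simple roots {alpha_1, alpha_3, alpha_4, alpha_5, alpha_6, alpha_8, alpha_9, alpha_10} form a chain of 7 nodes with one extra node attached to the third node from one end (E_8), and {alpha_2, alpha_7} form two nodes joined by a triple edge (G_2). A semisimple Lie algebra decomposes uniquely as the direct sum of simple ideals, one per connected component of its Dynkin diagram, so g ≅ E_8 ⊕ G_2 (dimension 248 + 14 = 262).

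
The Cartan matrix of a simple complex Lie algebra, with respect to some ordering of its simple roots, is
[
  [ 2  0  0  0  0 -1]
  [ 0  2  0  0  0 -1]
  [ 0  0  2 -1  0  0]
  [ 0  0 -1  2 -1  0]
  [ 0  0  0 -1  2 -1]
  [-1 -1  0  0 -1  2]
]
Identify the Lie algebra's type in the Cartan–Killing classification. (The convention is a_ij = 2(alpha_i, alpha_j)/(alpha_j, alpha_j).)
The matrix has rank 6 with 2's on the diagonal. Reading the off-diagonal entries as Dynkin edges (a single edge where a_ij = a_ji = -1; a double or triple edge where a_ij * a_ji = 2 or 3), the diagram is a chain of 4 nodes with a fork of two nodes at one end (D_6). One simple-root ordering that puts it in standard form is (alpha_3, alpha_4, alpha_5, alpha_6, alpha_2, alpha_1). So the algebra is type D_6, i.e. so(12).

D_6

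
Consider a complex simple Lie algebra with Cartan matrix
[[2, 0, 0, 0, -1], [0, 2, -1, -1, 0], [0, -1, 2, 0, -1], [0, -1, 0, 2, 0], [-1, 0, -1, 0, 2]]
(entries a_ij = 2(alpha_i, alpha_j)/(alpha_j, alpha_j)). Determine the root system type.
A_5

The matrix has rank 5 with 2's on the diagonal. Reading the off-diagonal entries as Dynkin edges (a single edge where a_ij = a_ji = -1; a double or triple edge where a_ij * a_ji = 2 or 3), the diagram is a chain of 5 nodes with single edges (A_5). One simple-root ordering that puts it in standard form is (alpha_1, alpha_5, alpha_3, alpha_2, alpha_4). So the algebra is type A_5, i.e. sl(6).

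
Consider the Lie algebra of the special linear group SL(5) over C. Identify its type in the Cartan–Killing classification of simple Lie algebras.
This is sl(5), which has dimension 5^2 - 1 = 24 and rank 5 - 1 = 4 (a Cartan subalgebra is the diagonal traceless matrices). In the classification of classical Lie algebras, the special linear algebra sl(n+1) has type A_n; here n = 4, so the Dynkin diagram is a chain of 4 nodes with single edges (A_4). Hence the type is A_4.

A_4 (sl(5))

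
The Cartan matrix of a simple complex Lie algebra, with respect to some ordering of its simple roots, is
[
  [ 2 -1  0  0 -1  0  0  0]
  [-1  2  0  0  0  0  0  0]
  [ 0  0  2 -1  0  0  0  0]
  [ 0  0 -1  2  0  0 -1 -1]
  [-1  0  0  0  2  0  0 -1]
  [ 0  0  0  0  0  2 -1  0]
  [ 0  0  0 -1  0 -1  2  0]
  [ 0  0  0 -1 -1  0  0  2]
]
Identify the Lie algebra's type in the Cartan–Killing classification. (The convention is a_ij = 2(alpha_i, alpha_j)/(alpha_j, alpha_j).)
type E_8

The matrix has rank 8 with 2's on the diagonal. Reading the off-diagonal entries as Dynkin edges (a single edge where a_ij = a_ji = -1; a double or triple edge where a_ij * a_ji = 2 or 3), the diagram is a chain of 7 nodes with one extra node attached to the third node from one end (E_8). One simple-root ordering that puts it in standard form is (alpha_6, alpha_3, alpha_7, alpha_4, alpha_8, alpha_5, alpha_1, alpha_2). So the algebra is type E_8.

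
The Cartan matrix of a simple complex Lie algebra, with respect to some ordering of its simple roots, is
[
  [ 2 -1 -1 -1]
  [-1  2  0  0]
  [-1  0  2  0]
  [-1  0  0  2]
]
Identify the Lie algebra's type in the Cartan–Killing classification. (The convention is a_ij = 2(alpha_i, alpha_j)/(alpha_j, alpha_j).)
D4

The matrix has rank 4 with 2's on the diagonal. Reading the off-diagonal entries as Dynkin edges (a single edge where a_ij = a_ji = -1; a double or triple edge where a_ij * a_ji = 2 or 3), the diagram is a chain of 2 nodes with a fork of two nodes at one end (D_4). One simple-root ordering that puts it in standard form is (alpha_3, alpha_1, alpha_2, alpha_4). So the algebra is type D_4, i.e. so(8).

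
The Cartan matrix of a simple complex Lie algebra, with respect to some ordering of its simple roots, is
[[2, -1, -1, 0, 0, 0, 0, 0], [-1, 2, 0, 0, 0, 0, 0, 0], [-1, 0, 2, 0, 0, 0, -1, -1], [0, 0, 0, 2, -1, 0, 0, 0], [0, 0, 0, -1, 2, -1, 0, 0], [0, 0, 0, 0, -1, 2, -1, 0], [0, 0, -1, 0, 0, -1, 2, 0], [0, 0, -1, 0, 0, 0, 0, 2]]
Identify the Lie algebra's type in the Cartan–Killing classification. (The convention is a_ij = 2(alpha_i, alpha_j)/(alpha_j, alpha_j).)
The matrix has rank 8 with 2's on the diagonal. Reading the off-diagonal entries as Dynkin edges (a single edge where a_ij = a_ji = -1; a double or triple edge where a_ij * a_ji = 2 or 3), the diagram is a chain of 7 nodes with one extra node attached to the third node from one end (E_8). One simple-root ordering that puts it in standard form is (alpha_2, alpha_8, alpha_1, alpha_3, alpha_7, alpha_6, alpha_5, alpha_4). So the algebra is type E_8.

type E_8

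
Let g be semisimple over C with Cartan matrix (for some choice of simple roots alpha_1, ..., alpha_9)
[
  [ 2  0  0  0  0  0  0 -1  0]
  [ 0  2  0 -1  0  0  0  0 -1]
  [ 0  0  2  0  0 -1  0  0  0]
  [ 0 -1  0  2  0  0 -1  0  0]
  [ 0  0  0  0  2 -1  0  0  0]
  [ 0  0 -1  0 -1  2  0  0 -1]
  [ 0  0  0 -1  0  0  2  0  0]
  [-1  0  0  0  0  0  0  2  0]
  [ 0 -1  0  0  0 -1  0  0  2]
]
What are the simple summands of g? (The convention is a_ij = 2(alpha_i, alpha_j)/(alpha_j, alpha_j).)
The diagram associated to this matrix has two connected components: the simple roots {alpha_1, alpha_8} form a chain of 2 nodes with single edges (A_2), and {alpha_2, alpha_3, alpha_4, alpha_5, alpha_6, alpha_7, alpha_9} form a chain of 5 nodes with a fork of two nodes at one end (D_7). A semisimple Lie algebra decomposes uniquely as the direct sum of simple ideals, one per connected component of its Dynkin diagram, so g ≅ A_2 ⊕ D_7 (dimension 8 + 91 = 99).

A_2 (sl(3)) + D_7 (so(14))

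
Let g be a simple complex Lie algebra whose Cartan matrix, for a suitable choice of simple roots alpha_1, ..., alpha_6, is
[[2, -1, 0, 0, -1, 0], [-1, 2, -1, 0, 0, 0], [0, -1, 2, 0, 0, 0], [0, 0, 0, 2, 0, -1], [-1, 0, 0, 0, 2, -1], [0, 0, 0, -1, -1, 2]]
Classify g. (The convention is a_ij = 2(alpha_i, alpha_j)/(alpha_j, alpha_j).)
A_6

The matrix has rank 6 with 2's on the diagonal. Reading the off-diagonal entries as Dynkin edges (a single edge where a_ij = a_ji = -1; a double or triple edge where a_ij * a_ji = 2 or 3), the diagram is a chain of 6 nodes with single edges (A_6). One simple-root ordering that puts it in standard form is (alpha_4, alpha_6, alpha_5, alpha_1, alpha_2, alpha_3). So the algebra is type A_6, i.e. sl(7).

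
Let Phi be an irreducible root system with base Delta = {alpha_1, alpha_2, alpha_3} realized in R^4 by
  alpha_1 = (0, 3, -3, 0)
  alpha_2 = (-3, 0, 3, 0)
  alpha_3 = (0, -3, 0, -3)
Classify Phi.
Compute the Cartan integers a_ij = 2(alpha_i, alpha_j)/(alpha_j, alpha_j); the resulting 3x3 Cartan matrix is
[[2, -1, -1], [-1, 2, 0], [-1, 0, 2]].
All simple roots have the same length, so the diagram is simply laced. The associated Dynkin diagram is a chain of 3 nodes with single edges (A_3), so the type is A_3 (the algebra sl(4)).

type A_3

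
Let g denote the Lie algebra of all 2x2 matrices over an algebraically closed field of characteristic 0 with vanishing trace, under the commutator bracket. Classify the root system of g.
A_1 (sl(2))

This is sl(2), which has dimension 2^2 - 1 = 3 and rank 2 - 1 = 1 (a Cartan subalgebra is the diagonal traceless matrices). In the classification of classical Lie algebras, the special linear algebra sl(n+1) has type A_n; here n = 1, so the Dynkin diagram is a chain of 1 nodes with single edges (A_1). Hence the type is A_1.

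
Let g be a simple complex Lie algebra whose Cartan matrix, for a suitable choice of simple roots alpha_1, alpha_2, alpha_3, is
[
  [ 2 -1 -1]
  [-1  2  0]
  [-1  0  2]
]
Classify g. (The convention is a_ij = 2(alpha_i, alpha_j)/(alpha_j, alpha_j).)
A3

The matrix has rank 3 with 2's on the diagonal. Reading the off-diagonal entries as Dynkin edges (a single edge where a_ij = a_ji = -1; a double or triple edge where a_ij * a_ji = 2 or 3), the diagram is a chain of 3 nodes with single edges (A_3). One simple-root ordering that puts it in standard form is (alpha_2, alpha_1, alpha_3). So the algebra is type A_3, i.e. sl(4).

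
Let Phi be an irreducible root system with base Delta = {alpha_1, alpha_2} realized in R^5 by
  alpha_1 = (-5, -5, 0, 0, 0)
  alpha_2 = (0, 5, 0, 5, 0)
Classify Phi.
A2

Compute the Cartan integers a_ij = 2(alpha_i, alpha_j)/(alpha_j, alpha_j); the resulting 2x2 Cartan matrix is
[[2, -1], [-1, 2]].
All simple roots have the same length, so the diagram is simply laced. The associated Dynkin diagram is a chain of 2 nodes with single edges (A_2), so the type is A_2 (the algebra sl(3)).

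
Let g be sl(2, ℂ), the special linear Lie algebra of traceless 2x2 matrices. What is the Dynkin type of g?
This is sl(2), which has dimension 2^2 - 1 = 3 and rank 2 - 1 = 1 (a Cartan subalgebra is the diagonal traceless matrices). In the classification of classical Lie algebras, the special linear algebra sl(n+1) has type A_n; here n = 1, so the Dynkin diagram is a chain of 1 nodes with single edges (A_1). Hence the type is A_1.

A_1 (sl(2))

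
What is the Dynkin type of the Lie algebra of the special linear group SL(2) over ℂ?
A1

This is sl(2), which has dimension 2^2 - 1 = 3 and rank 2 - 1 = 1 (a Cartan subalgebra is the diagonal traceless matrices). In the classification of classical Lie algebras, the special linear algebra sl(n+1) has type A_n; here n = 1, so the Dynkin diagram is a chain of 1 nodes with single edges (A_1). Hence the type is A_1.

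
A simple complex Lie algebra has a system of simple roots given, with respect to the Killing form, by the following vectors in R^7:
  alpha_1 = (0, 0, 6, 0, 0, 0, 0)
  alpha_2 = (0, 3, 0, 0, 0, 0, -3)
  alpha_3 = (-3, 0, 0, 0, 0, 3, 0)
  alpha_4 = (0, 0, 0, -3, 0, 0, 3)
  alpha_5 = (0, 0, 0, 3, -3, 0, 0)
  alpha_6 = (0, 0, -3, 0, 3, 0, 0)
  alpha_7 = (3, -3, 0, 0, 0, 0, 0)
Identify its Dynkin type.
C7

Compute the Cartan integers a_ij = 2(alpha_i, alpha_j)/(alpha_j, alpha_j); the resulting 7x7 Cartan matrix is
[[2, 0, 0, 0, 0, -2, 0], [0, 2, 0, -1, 0, 0, -1], [0, 0, 2, 0, 0, 0, -1], [0, -1, 0, 2, -1, 0, 0], [0, 0, 0, -1, 2, -1, 0], [-1, 0, 0, 0, -1, 2, 0], [0, -1, -1, 0, 0, 0, 2]].
The roots have two lengths (squared-length ratio 2:1); the short ones are alpha_{2,3,4,5,6,7}. The associated Dynkin diagram is a chain of 7 nodes with a double edge at one end; the terminal node there is the unique long simple root (C_7), so the type is C_7 (the algebra sp(14)).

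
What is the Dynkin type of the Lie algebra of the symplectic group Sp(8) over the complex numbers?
C_4 (sp(8))

This is sp(8), which has dimension 8(8+1)/2 = 36 and rank 8/2 = 4. In the classification of classical Lie algebras, the symplectic algebra sp(2n) has type C_n; here n = 4, so the Dynkin diagram is a chain of 4 nodes with a double edge at one end; the terminal node there is the unique long simple root (C_4). Hence the type is C_4.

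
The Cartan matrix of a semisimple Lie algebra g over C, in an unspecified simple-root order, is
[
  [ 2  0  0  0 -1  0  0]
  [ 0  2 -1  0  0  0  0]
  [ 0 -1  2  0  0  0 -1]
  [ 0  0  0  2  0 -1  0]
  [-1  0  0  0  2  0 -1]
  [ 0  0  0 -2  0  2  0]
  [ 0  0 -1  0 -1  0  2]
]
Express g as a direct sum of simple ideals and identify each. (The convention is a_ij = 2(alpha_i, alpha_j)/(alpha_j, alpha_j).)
The diagram associated to this matrix has two connected components: the simple roots {alpha_1, alpha_2, alpha_3, alpha_5, alpha_7} form a chain of 5 nodes with single edges (A_5), and {alpha_4, alpha_6} form a chain of 2 nodes with a double edge at one end; the terminal node there is the unique short simple root (B_2). A semisimple Lie algebra decomposes uniquely as the direct sum of simple ideals, one per connected component of its Dynkin diagram, so g ≅ A_5 ⊕ B_2 (dimension 35 + 10 = 45).

A5 ⊕ B2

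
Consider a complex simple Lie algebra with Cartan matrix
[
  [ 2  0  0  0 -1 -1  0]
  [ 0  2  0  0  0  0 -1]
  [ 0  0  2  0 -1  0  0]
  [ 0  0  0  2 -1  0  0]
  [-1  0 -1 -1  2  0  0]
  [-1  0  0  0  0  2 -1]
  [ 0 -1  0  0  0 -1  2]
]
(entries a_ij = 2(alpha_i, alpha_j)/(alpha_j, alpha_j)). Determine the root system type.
The matrix has rank 7 with 2's on the diagonal. Reading the off-diagonal entries as Dynkin edges (a single edge where a_ij = a_ji = -1; a double or triple edge where a_ij * a_ji = 2 or 3), the diagram is a chain of 5 nodes with a fork of two nodes at one end (D_7). One simple-root ordering that puts it in standard form is (alpha_2, alpha_7, alpha_6, alpha_1, alpha_5, alpha_3, alpha_4). So the algebra is type D_7, i.e. so(14).

D_7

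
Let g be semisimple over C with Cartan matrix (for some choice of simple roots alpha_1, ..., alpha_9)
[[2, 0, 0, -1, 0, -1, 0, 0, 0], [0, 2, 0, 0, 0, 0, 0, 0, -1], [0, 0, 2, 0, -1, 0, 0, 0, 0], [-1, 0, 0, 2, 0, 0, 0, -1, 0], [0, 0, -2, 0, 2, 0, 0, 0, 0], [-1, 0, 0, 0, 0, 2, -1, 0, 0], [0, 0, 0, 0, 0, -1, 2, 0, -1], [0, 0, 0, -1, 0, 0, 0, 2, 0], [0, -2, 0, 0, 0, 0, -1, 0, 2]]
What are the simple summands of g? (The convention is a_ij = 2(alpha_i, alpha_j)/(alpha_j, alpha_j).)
type B_2 + type B_7

The diagram associated to this matrix has two connected components: the simple roots {alpha_3, alpha_5} form a chain of 2 nodes with a double edge at one end; the terminal node there is the unique short simple root (B_2), and {alpha_1, alpha_2, alpha_4, alpha_6, alpha_7, alpha_8, alpha_9} form a chain of 7 nodes with a double edge at one end; the terminal node there is the unique short simple root (B_7). A semisimple Lie algebra decomposes uniquely as the direct sum of simple ideals, one per connected component of its Dynkin diagram, so g ≅ B_2 ⊕ B_7 (dimension 10 + 105 = 115).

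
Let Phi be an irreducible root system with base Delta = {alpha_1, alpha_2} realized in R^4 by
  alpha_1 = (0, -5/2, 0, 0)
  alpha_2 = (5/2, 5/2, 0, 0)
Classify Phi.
B_2 (so(5))

Compute the Cartan integers a_ij = 2(alpha_i, alpha_j)/(alpha_j, alpha_j); the resulting 2x2 Cartan matrix is
[[2, -1], [-2, 2]].
The roots have two lengths (squared-length ratio 2:1); the short ones are alpha_{1}. The associated Dynkin diagram is a chain of 2 nodes with a double edge at one end; the terminal node there is the unique short simple root (B_2), so the type is B_2 (the algebra so(5)).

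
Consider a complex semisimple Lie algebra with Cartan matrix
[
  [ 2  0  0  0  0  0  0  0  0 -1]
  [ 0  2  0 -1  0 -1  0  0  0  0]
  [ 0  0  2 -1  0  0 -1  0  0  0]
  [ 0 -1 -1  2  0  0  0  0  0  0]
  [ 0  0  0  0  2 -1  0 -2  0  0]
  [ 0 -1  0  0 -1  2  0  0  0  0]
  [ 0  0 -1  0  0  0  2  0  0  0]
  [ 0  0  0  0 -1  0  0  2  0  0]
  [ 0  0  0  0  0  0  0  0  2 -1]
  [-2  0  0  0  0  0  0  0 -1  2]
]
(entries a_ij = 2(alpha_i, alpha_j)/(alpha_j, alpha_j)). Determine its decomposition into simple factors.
The diagram associated to this matrix has two connected components: the simple roots {alpha_1, alpha_9, alpha_10} form a chain of 3 nodes with a double edge at one end; the terminal node there is the unique short simple root (B_3), and {alpha_2, alpha_3, alpha_4, alpha_5, alpha_6, alpha_7, alpha_8} form a chain of 7 nodes with a double edge at one end; the terminal node there is the unique short simple root (B_7). A semisimple Lie algebra decomposes uniquely as the direct sum of simple ideals, one per connected component of its Dynkin diagram, so g ≅ B_3 ⊕ B_7 (dimension 21 + 105 = 126).

B3 + B7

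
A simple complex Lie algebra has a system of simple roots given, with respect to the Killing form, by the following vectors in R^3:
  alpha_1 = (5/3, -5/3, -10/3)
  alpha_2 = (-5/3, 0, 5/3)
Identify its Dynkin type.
Compute the Cartan integers a_ij = 2(alpha_i, alpha_j)/(alpha_j, alpha_j); the resulting 2x2 Cartan matrix is
[[2, -3], [-1, 2]].
The roots have two lengths (squared-length ratio 3:1); the short ones are alpha_{2}. The associated Dynkin diagram is two nodes joined by a triple edge (G_2), so the type is G_2.

G_2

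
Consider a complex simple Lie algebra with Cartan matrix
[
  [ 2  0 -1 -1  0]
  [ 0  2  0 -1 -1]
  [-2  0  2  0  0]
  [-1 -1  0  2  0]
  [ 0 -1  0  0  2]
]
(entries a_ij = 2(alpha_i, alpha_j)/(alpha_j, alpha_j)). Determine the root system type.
The matrix has rank 5 with 2's on the diagonal. Reading the off-diagonal entries as Dynkin edges (a single edge where a_ij = a_ji = -1; a double or triple edge where a_ij * a_ji = 2 or 3), the diagram is a chain of 5 nodes with a double edge at one end; the terminal node there is the unique long simple root (C_5). One simple-root ordering that puts it in standard form is (alpha_5, alpha_2, alpha_4, alpha_1, alpha_3). So the algebra is type C_5, i.e. sp(10).

C_5 (sp(10))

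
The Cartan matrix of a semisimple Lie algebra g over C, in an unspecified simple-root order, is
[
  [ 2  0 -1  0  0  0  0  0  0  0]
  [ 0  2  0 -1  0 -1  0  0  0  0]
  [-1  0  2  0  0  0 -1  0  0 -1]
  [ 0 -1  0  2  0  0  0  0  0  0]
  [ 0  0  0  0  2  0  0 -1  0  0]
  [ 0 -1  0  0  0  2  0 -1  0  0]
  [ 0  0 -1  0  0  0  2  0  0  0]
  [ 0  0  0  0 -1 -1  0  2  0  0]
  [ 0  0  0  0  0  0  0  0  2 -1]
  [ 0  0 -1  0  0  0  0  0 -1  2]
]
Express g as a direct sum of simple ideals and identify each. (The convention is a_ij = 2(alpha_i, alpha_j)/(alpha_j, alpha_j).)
A_5 + D_5

The diagram associated to this matrix has two connected components: the simple roots {alpha_2, alpha_4, alpha_5, alpha_6, alpha_8} form a chain of 5 nodes with single edges (A_5), and {alpha_1, alpha_3, alpha_7, alpha_9, alpha_10} form a chain of 3 nodes with a fork of two nodes at one end (D_5). A semisimple Lie algebra decomposes uniquely as the direct sum of simple ideals, one per connected component of its Dynkin diagram, so g ≅ A_5 ⊕ D_5 (dimension 35 + 45 = 80).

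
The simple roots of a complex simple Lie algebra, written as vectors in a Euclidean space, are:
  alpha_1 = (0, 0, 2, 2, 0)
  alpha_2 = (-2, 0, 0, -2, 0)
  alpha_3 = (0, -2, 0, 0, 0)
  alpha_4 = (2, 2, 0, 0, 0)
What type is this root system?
B_4

Compute the Cartan integers a_ij = 2(alpha_i, alpha_j)/(alpha_j, alpha_j); the resulting 4x4 Cartan matrix is
[[2, -1, 0, 0], [-1, 2, 0, -1], [0, 0, 2, -1], [0, -1, -2, 2]].
The roots have two lengths (squared-length ratio 2:1); the short ones are alpha_{3}. The associated Dynkin diagram is a chain of 4 nodes with a double edge at one end; the terminal node there is the unique short simple root (B_4), so the type is B_4 (the algebra so(9)).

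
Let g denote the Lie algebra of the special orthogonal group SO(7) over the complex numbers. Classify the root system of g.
B_3 (so(7))

This is so(7) with 7 odd, which has dimension 7(7-1)/2 = 21 and rank (7-1)/2 = 3. In the classification of classical Lie algebras, the orthogonal algebra so(2n+1) in an odd number of variables has type B_n; here n = 3, so the Dynkin diagram is a chain of 3 nodes with a double edge at one end; the terminal node there is the unique short simple root (B_3). Hence the type is B_3.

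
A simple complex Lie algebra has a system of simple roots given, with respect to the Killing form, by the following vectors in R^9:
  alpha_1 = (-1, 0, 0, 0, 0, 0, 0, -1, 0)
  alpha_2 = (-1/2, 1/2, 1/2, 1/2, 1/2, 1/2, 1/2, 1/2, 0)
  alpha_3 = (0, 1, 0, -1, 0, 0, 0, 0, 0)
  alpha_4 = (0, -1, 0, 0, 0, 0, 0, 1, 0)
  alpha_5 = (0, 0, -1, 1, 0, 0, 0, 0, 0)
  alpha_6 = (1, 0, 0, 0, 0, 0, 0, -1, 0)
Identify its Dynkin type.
Compute the Cartan integers a_ij = 2(alpha_i, alpha_j)/(alpha_j, alpha_j); the resulting 6x6 Cartan matrix is
[[2, 0, 0, -1, 0, 0], [0, 2, 0, 0, 0, -1], [0, 0, 2, -1, -1, 0], [-1, 0, -1, 2, 0, -1], [0, 0, -1, 0, 2, 0], [0, -1, 0, -1, 0, 2]].
All simple roots have the same length, so the diagram is simply laced. The associated Dynkin diagram is a chain of 5 nodes with one extra node attached to the third node from one end (E_6), so the type is E_6.

E_6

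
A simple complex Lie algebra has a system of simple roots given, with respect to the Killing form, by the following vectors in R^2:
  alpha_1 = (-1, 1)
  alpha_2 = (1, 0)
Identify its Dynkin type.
Compute the Cartan integers a_ij = 2(alpha_i, alpha_j)/(alpha_j, alpha_j); the resulting 2x2 Cartan matrix is
[[2, -2], [-1, 2]].
The roots have two lengths (squared-length ratio 2:1); the short ones are alpha_{2}. The associated Dynkin diagram is a chain of 2 nodes with a double edge at one end; the terminal node there is the unique short simple root (B_2), so the type is B_2 (the algebra so(5)).

B_2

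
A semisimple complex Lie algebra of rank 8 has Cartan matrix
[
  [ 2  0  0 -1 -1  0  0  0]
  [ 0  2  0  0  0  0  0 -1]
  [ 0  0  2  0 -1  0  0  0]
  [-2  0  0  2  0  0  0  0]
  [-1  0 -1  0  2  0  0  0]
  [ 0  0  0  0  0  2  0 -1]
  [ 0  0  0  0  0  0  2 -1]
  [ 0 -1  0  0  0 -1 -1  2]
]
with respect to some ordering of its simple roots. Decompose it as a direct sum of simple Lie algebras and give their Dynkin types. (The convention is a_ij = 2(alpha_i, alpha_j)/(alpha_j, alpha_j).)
type C_4 ⊕ type D_4

The diagram associated to this matrix has two connected components: the simple roots {alpha_1, alpha_3, alpha_4, alpha_5} form a chain of 4 nodes with a double edge at one end; the terminal node there is the unique long simple root (C_4), and {alpha_2, alpha_6, alpha_7, alpha_8} form a chain of 2 nodes with a fork of two nodes at one end (D_4). A semisimple Lie algebra decomposes uniquely as the direct sum of simple ideals, one per connected component of its Dynkin diagram, so g ≅ C_4 ⊕ D_4 (dimension 36 + 28 = 64).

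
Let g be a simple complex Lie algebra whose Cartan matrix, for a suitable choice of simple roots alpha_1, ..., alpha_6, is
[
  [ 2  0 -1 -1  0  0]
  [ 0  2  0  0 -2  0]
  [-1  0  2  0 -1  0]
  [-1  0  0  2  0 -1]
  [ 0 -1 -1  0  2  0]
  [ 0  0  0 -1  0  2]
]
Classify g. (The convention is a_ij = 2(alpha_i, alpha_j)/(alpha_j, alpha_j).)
type C_6

The matrix has rank 6 with 2's on the diagonal. Reading the off-diagonal entries as Dynkin edges (a single edge where a_ij = a_ji = -1; a double or triple edge where a_ij * a_ji = 2 or 3), the diagram is a chain of 6 nodes with a double edge at one end; the terminal node there is the unique long simple root (C_6). One simple-root ordering that puts it in standard form is (alpha_6, alpha_4, alpha_1, alpha_3, alpha_5, alpha_2). So the algebra is type C_6, i.e. sp(12).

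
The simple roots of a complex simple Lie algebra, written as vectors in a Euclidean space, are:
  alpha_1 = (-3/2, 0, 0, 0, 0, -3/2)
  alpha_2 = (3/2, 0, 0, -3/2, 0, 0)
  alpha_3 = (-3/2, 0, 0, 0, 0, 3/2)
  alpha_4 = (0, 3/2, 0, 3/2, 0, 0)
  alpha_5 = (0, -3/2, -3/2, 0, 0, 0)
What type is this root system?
Compute the Cartan integers a_ij = 2(alpha_i, alpha_j)/(alpha_j, alpha_j); the resulting 5x5 Cartan matrix is
[[2, -1, 0, 0, 0], [-1, 2, -1, -1, 0], [0, -1, 2, 0, 0], [0, -1, 0, 2, -1], [0, 0, 0, -1, 2]].
All simple roots have the same length, so the diagram is simply laced. The associated Dynkin diagram is a chain of 3 nodes with a fork of two nodes at one end (D_5), so the type is D_5 (the algebra so(10)).

D_5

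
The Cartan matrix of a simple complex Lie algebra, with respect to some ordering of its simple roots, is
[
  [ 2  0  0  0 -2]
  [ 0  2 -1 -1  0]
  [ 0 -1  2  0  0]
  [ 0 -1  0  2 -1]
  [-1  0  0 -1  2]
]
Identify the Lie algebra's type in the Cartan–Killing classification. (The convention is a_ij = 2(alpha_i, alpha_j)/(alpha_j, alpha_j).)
C_5

The matrix has rank 5 with 2's on the diagonal. Reading the off-diagonal entries as Dynkin edges (a single edge where a_ij = a_ji = -1; a double or triple edge where a_ij * a_ji = 2 or 3), the diagram is a chain of 5 nodes with a double edge at one end; the terminal node there is the unique long simple root (C_5). One simple-root ordering that puts it in standard form is (alpha_3, alpha_2, alpha_4, alpha_5, alpha_1). So the algebra is type C_5, i.e. sp(10).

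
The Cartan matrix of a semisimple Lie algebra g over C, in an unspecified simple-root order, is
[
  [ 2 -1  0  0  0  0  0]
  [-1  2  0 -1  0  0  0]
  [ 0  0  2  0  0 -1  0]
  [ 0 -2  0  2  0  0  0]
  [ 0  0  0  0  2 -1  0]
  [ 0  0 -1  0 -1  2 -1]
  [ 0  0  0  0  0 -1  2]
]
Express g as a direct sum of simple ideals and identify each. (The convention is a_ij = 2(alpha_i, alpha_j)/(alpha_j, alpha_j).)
C_3 (sp(6)) ⊕ D_4 (so(8))

The diagram associated to this matrix has two connected components: the simple roots {alpha_1, alpha_2, alpha_4} form a chain of 3 nodes with a double edge at one end; the terminal node there is the unique long simple root (C_3), and {alpha_3, alpha_5, alpha_6, alpha_7} form a chain of 2 nodes with a fork of two nodes at one end (D_4). A semisimple Lie algebra decomposes uniquely as the direct sum of simple ideals, one per connected component of its Dynkin diagram, so g ≅ C_3 ⊕ D_4 (dimension 21 + 28 = 49).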